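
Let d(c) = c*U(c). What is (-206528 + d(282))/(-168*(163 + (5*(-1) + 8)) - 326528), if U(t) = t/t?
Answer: 103123/177208 ≈ 0.58193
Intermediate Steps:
U(t) = 1
d(c) = c (d(c) = c*1 = c)
(-206528 + d(282))/(-168*(163 + (5*(-1) + 8)) - 326528) = (-206528 + 282)/(-168*(163 + (5*(-1) + 8)) - 326528) = -206246/(-168*(163 + (-5 + 8)) - 326528) = -206246/(-168*(163 + 3) - 326528) = -206246/(-168*166 - 326528) = -206246/(-27888 - 326528) = -206246/(-354416) = -206246*(-1/354416) = 103123/177208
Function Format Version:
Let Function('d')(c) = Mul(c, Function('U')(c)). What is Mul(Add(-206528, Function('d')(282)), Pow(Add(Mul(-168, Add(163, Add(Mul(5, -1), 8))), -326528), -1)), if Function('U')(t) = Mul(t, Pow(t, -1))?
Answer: Rational(103123, 177208) ≈ 0.58193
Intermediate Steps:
Function('U')(t) = 1
Function('d')(c) = c (Function('d')(c) = Mul(c, 1) = c)
Mul(Add(-206528, Function('d')(282)), Pow(Add(Mul(-168, Add(163, Add(Mul(5, -1), 8))), -326528), -1)) = Mul(Add(-206528, 282), Pow(Add(Mul(-168, Add(163, Add(Mul(5, -1), 8))), -326528), -1)) = Mul(-206246, Pow(Add(Mul(-168, Add(163, Add(-5, 8))), -326528), -1)) = Mul(-206246, Pow(Add(Mul(-168, Add(163, 3)), -326528), -1)) = Mul(-206246, Pow(Add(Mul(-168, 166), -326528), -1)) = Mul(-206246, Pow(Add(-27888, -326528), -1)) = Mul(-206246, Pow(-354416, -1)) = Mul(-206246, Rational(-1, 354416)) = Rational(103123, 177208)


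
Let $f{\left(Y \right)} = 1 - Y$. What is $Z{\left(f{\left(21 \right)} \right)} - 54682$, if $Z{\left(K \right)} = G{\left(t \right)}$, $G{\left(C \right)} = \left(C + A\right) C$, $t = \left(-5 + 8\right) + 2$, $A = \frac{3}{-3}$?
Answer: $-54662$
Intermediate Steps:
$A = -1$ ($A = 3 \left(- \frac{1}{3}\right) = -1$)
$t = 5$ ($t = 3 + 2 = 5$)
$G{\left(C \right)} = C \left(-1 + C\right)$ ($G{\left(C \right)} = \left(C - 1\right) C = \left(-1 + C\right) C = C \left(-1 + C\right)$)
$Z{\left(K \right)} = 20$ ($Z{\left(K \right)} = 5 \left(-1 + 5\right) = 5 \cdot 4 = 20$)
$Z{\left(f{\left(21 \right)} \right)} - 54682 = 20 - 54682 = -54662$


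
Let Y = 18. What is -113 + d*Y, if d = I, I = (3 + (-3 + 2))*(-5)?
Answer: -293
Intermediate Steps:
I = -10 (I = (3 - 1)*(-5) = 2*(-5) = -10)
d = -10
-113 + d*Y = -113 - 10*18 = -113 - 180 = -293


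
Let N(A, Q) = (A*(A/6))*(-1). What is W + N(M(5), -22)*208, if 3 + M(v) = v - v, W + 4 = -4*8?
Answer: -348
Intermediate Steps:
W = -36 (W = -4 - 4*8 = -4 - 32 = -36)
M(v) = -3 (M(v) = -3 + (v - v) = -3 + 0 = -3)
N(A, Q) = -A²/6 (N(A, Q) = (A*(A*(⅙)))*(-1) = (A*(A/6))*(-1) = (A²/6)*(-1) = -A²/6)
W + N(M(5), -22)*208 = -36 - ⅙*(-3)²*208 = -36 - ⅙*9*208 = -36 - 3/2*208 = -36 - 312 = -348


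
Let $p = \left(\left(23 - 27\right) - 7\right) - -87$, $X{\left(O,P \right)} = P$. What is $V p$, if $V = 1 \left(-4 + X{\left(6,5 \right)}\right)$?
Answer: $76$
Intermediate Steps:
$V = 1$ ($V = 1 \left(-4 + 5\right) = 1 \cdot 1 = 1$)
$p = 76$ ($p = \left(-4 - 7\right) + 87 = -11 + 87 = 76$)
$V p = 1 \cdot 76 = 76$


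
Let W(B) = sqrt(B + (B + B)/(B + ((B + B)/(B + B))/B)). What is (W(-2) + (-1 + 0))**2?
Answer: (5 - I*sqrt(10))**2/25 ≈ 0.6 - 1.2649*I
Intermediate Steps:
W(B) = sqrt(B + 2*B/(B + 1/B)) (W(B) = sqrt(B + (2*B)/(B + ((2*B)/((2*B)))/B)) = sqrt(B + (2*B)/(B + ((2*B)*(1/(2*B)))/B)) = sqrt(B + (2*B)/(B + 1/B)) = sqrt(B + 2*B/(B + 1/B)))
(W(-2) + (-1 + 0))**2 = (sqrt(-2*(1 + (-2)**2 + 2*(-2))/(1 + (-2)**2)) + (-1 + 0))**2 = (sqrt(-2*(1 + 4 - 4)/(1 + 4)) - 1)**2 = (sqrt(-2*1/5) - 1)**2 = (sqrt(-2*1/5*1) - 1)**2 = (sqrt(-2/5) - 1)**2 = (I*sqrt(10)/5 - 1)**2 = (-1 + I*sqrt(10)/5)**2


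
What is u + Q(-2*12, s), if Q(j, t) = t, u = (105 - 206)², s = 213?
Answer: 10414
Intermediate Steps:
u = 10201 (u = (-101)² = 10201)
u + Q(-2*12, s) = 10201 + 213 = 10414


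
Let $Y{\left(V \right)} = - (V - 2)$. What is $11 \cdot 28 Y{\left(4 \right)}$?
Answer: $-616$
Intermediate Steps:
$Y{\left(V \right)} = 2 - V$ ($Y{\left(V \right)} = - (-2 + V) = 2 - V$)
$11 \cdot 28 Y{\left(4 \right)} = 11 \cdot 28 \left(2 - 4\right) = 308 \left(2 - 4\right) = 308 \left(-2\right) = -616$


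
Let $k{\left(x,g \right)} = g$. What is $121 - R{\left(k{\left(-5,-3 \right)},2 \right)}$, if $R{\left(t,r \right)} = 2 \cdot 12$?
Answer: $97$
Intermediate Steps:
$R{\left(t,r \right)} = 24$
$121 - R{\left(k{\left(-5,-3 \right)},2 \right)} = 121 - 24 = 97$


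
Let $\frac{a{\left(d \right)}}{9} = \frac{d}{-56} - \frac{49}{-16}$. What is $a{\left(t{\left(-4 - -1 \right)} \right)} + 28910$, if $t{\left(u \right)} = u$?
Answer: $\frac{3241061}{112} \approx 28938.0$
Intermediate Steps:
$a{\left(d \right)} = \frac{441}{16} - \frac{9 d}{56}$ ($a{\left(d \right)} = 9 \left(\frac{d}{-56} - \frac{49}{-16}\right) = 9 \left(d \left(- \frac{1}{56}\right) - - \frac{49}{16}\right) = 9 \left(- \frac{d}{56} + \frac{49}{16}\right) = 9 \left(\frac{49}{16} - \frac{d}{56}\right) = \frac{441}{16} - \frac{9 d}{56}$)
$a{\left(t{\left(-4 - -1 \right)} \right)} + 28910 = \left(\frac{441}{16} - \frac{9 \left(-4 - -1\right)}{56}\right) + 28910 = \left(\frac{441}{16} - \frac{9 \left(-4 + 1\right)}{56}\right) + 28910 = \left(\frac{441}{16} - - \frac{27}{56}\right) + 28910 = \left(\frac{441}{16} + \frac{27}{56}\right) + 28910 = \frac{3141}{112} + 28910 = \frac{3241061}{112}$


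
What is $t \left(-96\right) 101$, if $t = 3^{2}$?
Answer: $-87264$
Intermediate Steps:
$t = 9$
$t \left(-96\right) 101 = 9 \left(-96\right) 101 = \left(-864\right) 101 = -87264$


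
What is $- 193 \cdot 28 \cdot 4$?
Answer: $-21616$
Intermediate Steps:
$- 193 \cdot 28 \cdot 4 = \left(-193\right) 112 = -21616$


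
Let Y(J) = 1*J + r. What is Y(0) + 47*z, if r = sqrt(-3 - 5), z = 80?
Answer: 3760 + 2*I*sqrt(2) ≈ 3760.0 + 2.8284*I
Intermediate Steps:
r = 2*I*sqrt(2) (r = sqrt(-8) = 2*I*sqrt(2) ≈ 2.8284*I)
Y(J) = J + 2*I*sqrt(2) (Y(J) = 1*J + 2*I*sqrt(2) = J + 2*I*sqrt(2))
Y(0) + 47*z = (0 + 2*I*sqrt(2)) + 47*80 = 2*I*sqrt(2) + 3760 = 3760 + 2*I*sqrt(2)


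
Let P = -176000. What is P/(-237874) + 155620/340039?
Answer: 223190820/186374279 ≈ 1.1975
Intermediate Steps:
P/(-237874) + 155620/340039 = -176000/(-237874) + 155620/340039 = -176000*(-1/237874) + 155620*(1/340039) = 88000/118937 + 5020/10969 = 223190820/186374279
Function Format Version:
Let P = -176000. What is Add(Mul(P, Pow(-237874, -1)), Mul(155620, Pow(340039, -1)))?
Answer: Rational(223190820, 186374279) ≈ 1.1975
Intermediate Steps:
Add(Mul(P, Pow(-237874, -1)), Mul(155620, Pow(340039, -1))) = Add(Mul(-176000, Pow(-237874, -1)), Mul(155620, Pow(340039, -1))) = Add(Mul(-176000, Rational(-1, 237874)), Mul(155620, Rational(1, 340039))) = Add(Rational(88000, 118937), Rational(5020, 10969)) = Rational(223190820, 186374279)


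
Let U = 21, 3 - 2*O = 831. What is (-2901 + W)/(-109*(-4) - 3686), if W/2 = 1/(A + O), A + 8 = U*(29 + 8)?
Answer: 1029853/1153750 ≈ 0.89261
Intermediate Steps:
O = -414 (O = 3/2 - 1/2*831 = 3/2 - 831/2 = -414)
A = 769 (A = -8 + 21*(29 + 8) = -8 + 21*37 = -8 + 777 = 769)
W = 2/355 (W = 2/(769 - 414) = 2/355 ≈ 0.0056338)
(-2901 + W)/(-109*(-4) - 3686) = (-2901 + 2/355)/(-109*(-4) - 3686) = -1029853/(355*(436 - 3686)) = -1029853/355/(-3250) = -1029853/355*(-1/3250) = 1029853/1153750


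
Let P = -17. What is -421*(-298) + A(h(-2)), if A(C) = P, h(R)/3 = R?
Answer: 125441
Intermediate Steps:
h(R) = 3*R
A(C) = -17
-421*(-298) + A(h(-2)) = -421*(-298) - 17 = 125458 - 17 = 125441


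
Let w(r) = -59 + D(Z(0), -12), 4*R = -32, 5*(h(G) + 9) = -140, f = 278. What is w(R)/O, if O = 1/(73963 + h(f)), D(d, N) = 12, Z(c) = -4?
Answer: -3474522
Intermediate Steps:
h(G) = -37 (h(G) = -9 + (⅕)*(-140) = -9 - 28 = -37)
O = 1/73926 (O = 1/(73963 - 37) = 1/73926 ≈ 1.3527e-5)
R = -8 (R = (¼)*(-32) = -8)
w(r) = -47 (w(r) = -59 + 12 = -47)
w(R)/O = -47/1/73926 = -47*73926 = -3474522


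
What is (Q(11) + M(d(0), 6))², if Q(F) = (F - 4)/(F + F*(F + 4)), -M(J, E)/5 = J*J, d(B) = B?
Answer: 49/30976 ≈ 0.0015819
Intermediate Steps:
M(J, E) = -5*J² (M(J, E) = -5*J*J = -5*J²)
Q(F) = (-4 + F)/(F + F*(4 + F))
(Q(11) + M(d(0), 6))² = ((-4 + 11)/(11*(5 + 11)) - 5*0²)² = ((1/11)*7/16 - 5*0)² = ((1/11)*(1/16)*7 + 0)² = (7/176 + 0)² = (7/176)² = 49/30976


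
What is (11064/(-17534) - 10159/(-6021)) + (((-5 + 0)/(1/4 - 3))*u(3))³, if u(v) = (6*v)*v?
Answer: 6045033330193501/6387118947 ≈ 9.4644e+5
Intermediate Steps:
u(v) = 6*v²
(11064/(-17534) - 10159/(-6021)) + (((-5 + 0)/(1/4 - 3))*u(3))³ = (11064/(-17534) - 10159/(-6021)) + (((-5 + 0)/(1/4 - 3))*(6*3²))³ = (11064*(-1/17534) - 10159*(-1/6021)) + ((-5/(¼ - 3))*(6*9))³ = (-5532/8767 + 10159/6021) + (-5/(-11/4)*54)³ = 55755781/52786107 + (-5*(-4/11)*54)³ = 55755781/52786107 + ((20/11)*54)³ = 55755781/52786107 + (1080/11)³ = 55755781/52786107 + 1259712000/1331 = 6045033330193501/6387118947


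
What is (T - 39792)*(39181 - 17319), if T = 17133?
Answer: -495371058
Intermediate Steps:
(T - 39792)*(39181 - 17319) = (17133 - 39792)*(39181 - 17319) = -22659*21862 = -495371058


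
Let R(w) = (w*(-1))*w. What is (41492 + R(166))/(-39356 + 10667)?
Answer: -13936/28689 ≈ -0.48576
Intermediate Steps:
R(w) = -w² (R(w) = (-w)*w = -w²)
(41492 + R(166))/(-39356 + 10667) = (41492 - 1*166²)/(-39356 + 10667) = (41492 - 1*27556)/(-28689) = (41492 - 27556)*(-1/28689) = 13936*(-1/28689) = -13936/28689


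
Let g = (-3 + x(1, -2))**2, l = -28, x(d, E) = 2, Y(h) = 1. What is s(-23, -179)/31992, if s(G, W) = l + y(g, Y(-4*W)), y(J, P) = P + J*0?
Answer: -9/10664 ≈ -0.00084396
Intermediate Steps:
g = 1 (g = (-3 + 2)**2 = (-1)**2 = 1)
y(J, P) = P (y(J, P) = P + 0 = P)
s(G, W) = -27 (s(G, W) = -28 + 1 = -27)
s(-23, -179)/31992 = -27/31992 = -27*1/31992 = -9/10664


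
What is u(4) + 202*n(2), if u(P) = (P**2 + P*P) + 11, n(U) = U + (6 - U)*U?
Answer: 2063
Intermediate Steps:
n(U) = U + U*(6 - U)
u(P) = 11 + 2*P**2 (u(P) = (P**2 + P**2) + 11 = 2*P**2 + 11 = 11 + 2*P**2)
u(4) + 202*n(2) = (11 + 2*4**2) + 202*(2*(7 - 1*2)) = (11 + 2*16) + 202*(2*(7 - 2)) = (11 + 32) + 202*(2*5) = 43 + 202*10 = 43 + 2020 = 2063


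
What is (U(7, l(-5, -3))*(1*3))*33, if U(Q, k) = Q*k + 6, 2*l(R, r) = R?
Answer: -2277/2 ≈ -1138.5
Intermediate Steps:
l(R, r) = R/2
U(Q, k) = 6 + Q*k
(U(7, l(-5, -3))*(1*3))*33 = ((6 + 7*((½)*(-5)))*(1*3))*33 = ((6 + 7*(-5/2))*3)*33 = ((6 - 35/2)*3)*33 = -23/2*3*33 = -69/2*33 = -2277/2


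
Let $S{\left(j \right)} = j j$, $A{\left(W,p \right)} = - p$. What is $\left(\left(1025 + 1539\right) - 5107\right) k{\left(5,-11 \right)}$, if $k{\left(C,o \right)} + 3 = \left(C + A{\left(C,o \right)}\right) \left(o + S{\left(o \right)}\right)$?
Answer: $-4468051$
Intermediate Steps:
$S{\left(j \right)} = j^{2}$
$k{\left(C,o \right)} = -3 + \left(C - o\right) \left(o + o^{2}\right)$
$\left(\left(1025 + 1539\right) - 5107\right) k{\left(5,-11 \right)} = \left(\left(1025 + 1539\right) - 5107\right) \left(-3 - \left(-11\right)^{2} - \left(-11\right)^{3} + 5 \left(-11\right) + 5 \left(-11\right)^{2}\right) = \left(2564 - 5107\right) \left(-3 - 121 - -1331 - 55 + 5 \cdot 121\right) = - 2543 \left(-3 - 121 + 1331 - 55 + 605\right) = \left(-2543\right) 1757 = -4468051$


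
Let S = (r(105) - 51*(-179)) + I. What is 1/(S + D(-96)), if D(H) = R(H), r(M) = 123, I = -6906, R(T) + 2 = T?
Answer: 1/2248 ≈ 0.00044484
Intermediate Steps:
R(T) = -2 + T
D(H) = -2 + H
S = 2346 (S = (123 - 51*(-179)) - 6906 = (123 + 9129) - 6906 = 9252 - 6906 = 2346)
1/(S + D(-96)) = 1/(2346 + (-2 - 96)) = 1/(2346 - 98) = 1/2248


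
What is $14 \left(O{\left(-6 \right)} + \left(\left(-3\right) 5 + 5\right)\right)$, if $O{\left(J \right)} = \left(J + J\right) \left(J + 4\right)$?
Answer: $196$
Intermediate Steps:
$O{\left(J \right)} = 2 J \left(4 + J\right)$
$14 \left(O{\left(-6 \right)} + \left(\left(-3\right) 5 + 5\right)\right) = 14 \left(2 \left(-6\right) \left(4 - 6\right) + \left(\left(-3\right) 5 + 5\right)\right) = 14 \left(2 \left(-6\right) \left(-2\right) + \left(-15 + 5\right)\right) = 14 \left(24 - 10\right) = 14 \cdot 14 = 196$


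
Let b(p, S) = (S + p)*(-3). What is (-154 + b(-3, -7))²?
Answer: 15376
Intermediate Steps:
b(p, S) = -3*S - 3*p
(-154 + b(-3, -7))² = (-154 + (-3*(-7) - 3*(-3)))² = (-154 + (21 + 9))² = (-154 + 30)² = (-124)² = 15376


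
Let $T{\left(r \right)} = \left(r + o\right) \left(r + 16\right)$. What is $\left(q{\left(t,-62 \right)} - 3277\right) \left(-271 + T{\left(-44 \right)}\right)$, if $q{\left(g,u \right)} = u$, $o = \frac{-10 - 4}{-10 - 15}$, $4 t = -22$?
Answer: $- \frac{78910587}{25} \approx -3.1564 \cdot 10^{6}$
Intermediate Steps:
$t = - \frac{11}{2}$ ($t = \frac{1}{4} \left(-22\right) = - \frac{11}{2} \approx -5.5$)
$o = \frac{14}{25}$ ($o = - \frac{14}{-25} = \left(-14\right) \left(- \frac{1}{25}\right) = \frac{14}{25} \approx 0.56$)
$T{\left(r \right)} = \left(16 + r\right) \left(\frac{14}{25} + r\right)$ ($T{\left(r \right)} = \left(r + \frac{14}{25}\right) \left(r + 16\right) = \left(\frac{14}{25} + r\right) \left(16 + r\right) = \left(16 + r\right) \left(\frac{14}{25} + r\right)$)
$\left(q{\left(t,-62 \right)} - 3277\right) \left(-271 + T{\left(-44 \right)}\right) = \left(-62 - 3277\right) \left(-271 + \left(\frac{224}{25} + \left(-44\right)^{2} + \frac{414}{25} \left(-44\right)\right)\right) = - 3339 \left(-271 + \left(\frac{224}{25} + 1936 - \frac{18216}{25}\right)\right) = - 3339 \left(-271 + \frac{30408}{25}\right) = \left(-3339\right) \frac{23633}{25} = - \frac{78910587}{25}$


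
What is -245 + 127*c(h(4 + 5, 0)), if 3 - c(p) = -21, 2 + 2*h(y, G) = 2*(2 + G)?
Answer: 2803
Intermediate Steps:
h(y, G) = 1 + G (h(y, G) = -1 + (2*(2 + G))/2 = -1 + (4 + 2*G)/2 = -1 + (2 + G) = 1 + G)
c(p) = 24 (c(p) = 3 - 1*(-21) = 3 + 21 = 24)
-245 + 127*c(h(4 + 5, 0)) = -245 + 127*24 = -245 + 3048 = 2803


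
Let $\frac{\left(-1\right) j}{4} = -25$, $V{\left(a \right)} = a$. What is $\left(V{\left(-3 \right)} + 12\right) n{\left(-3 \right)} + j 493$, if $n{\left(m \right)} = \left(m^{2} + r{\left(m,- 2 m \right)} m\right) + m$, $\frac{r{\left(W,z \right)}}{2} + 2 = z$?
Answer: $49138$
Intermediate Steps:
$r{\left(W,z \right)} = -4 + 2 z$
$j = 100$ ($j = \left(-4\right) \left(-25\right) = 100$)
$n{\left(m \right)} = m + m^{2} + m \left(-4 - 4 m\right)$ ($n{\left(m \right)} = \left(m^{2} + \left(-4 + 2 \left(- 2 m\right)\right) m\right) + m = \left(m^{2} + \left(-4 - 4 m\right) m\right) + m = \left(m^{2} + m \left(-4 - 4 m\right)\right) + m = m + m^{2} + m \left(-4 - 4 m\right)$)
$\left(V{\left(-3 \right)} + 12\right) n{\left(-3 \right)} + j 493 = \left(-3 + 12\right) 3 \left(-3\right) \left(-1 - -3\right) + 100 \cdot 493 = 9 \cdot 3 \left(-3\right) \left(-1 + 3\right) + 49300 = 9 \cdot 3 \left(-3\right) 2 + 49300 = 9 \left(-18\right) + 49300 = -162 + 49300 = 49138$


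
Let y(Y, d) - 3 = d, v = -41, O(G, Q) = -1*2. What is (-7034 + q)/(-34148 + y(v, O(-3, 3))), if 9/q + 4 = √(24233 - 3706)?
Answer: 16030482/77821013 - √20527/77821013 ≈ 0.20599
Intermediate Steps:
O(G, Q) = -2
y(Y, d) = 3 + d
q = 9/(-4 + √20527) (q = 9/(-4 + √(24233 - 3706)) = 9/(-4 + √20527) ≈ 0.064622)
(-7034 + q)/(-34148 + y(v, O(-3, 3))) = (-7034 + (4/2279 + √20527/2279))/(-34148 + (3 - 2)) = (-16030482/2279 + √20527/2279)/(-34148 + 1) = (-16030482/2279 + √20527/2279)/(-34147) = (-16030482/2279 + √20527/2279)*(-1/34147) = 16030482/77821013 - √20527/77821013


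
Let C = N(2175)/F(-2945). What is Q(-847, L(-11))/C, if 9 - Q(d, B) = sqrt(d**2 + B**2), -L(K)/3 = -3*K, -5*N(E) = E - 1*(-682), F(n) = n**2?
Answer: -390286125/2857 + 477016375*sqrt(6010)/2857 ≈ 1.2807e+7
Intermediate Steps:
N(E) = -682/5 - E/5 (N(E) = -(E - 1*(-682))/5 = -(E + 682)/5 = -(682 + E)/5 = -682/5 - E/5)
L(K) = 9*K (L(K) = -(-9)*K = 9*K)
C = -2857/43365125 (C = (-682/5 - 1/5*2175)/((-2945)**2) = (-682/5 - 435)/8673025 = -2857/5*1/8673025 = -2857/43365125 ≈ -6.5882e-5)
Q(d, B) = 9 - sqrt(B**2 + d**2) (Q(d, B) = 9 - sqrt(d**2 + B**2) = 9 - sqrt(B**2 + d**2))
Q(-847, L(-11))/C = (9 - sqrt((9*(-11))**2 + (-847)**2))/(-2857/43365125) = (9 - sqrt((-99)**2 + 717409))*(-43365125/2857) = (9 - sqrt(9801 + 717409))*(-43365125/2857) = (9 - sqrt(727210))*(-43365125/2857) = (9 - 11*sqrt(6010))*(-43365125/2857) = -390286125/2857 + 477016375*sqrt(6010)/2857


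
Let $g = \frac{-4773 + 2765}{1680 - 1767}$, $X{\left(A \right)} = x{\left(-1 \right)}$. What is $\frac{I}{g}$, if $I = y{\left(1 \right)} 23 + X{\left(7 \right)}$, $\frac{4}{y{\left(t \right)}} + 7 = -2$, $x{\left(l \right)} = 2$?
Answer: $- \frac{1073}{3012} \approx -0.35624$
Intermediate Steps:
$y{\left(t \right)} = - \frac{4}{9}$ ($y{\left(t \right)} = \frac{4}{-7 - 2} = \frac{4}{-9} = 4 \left(- \frac{1}{9}\right) = - \frac{4}{9}$)
$X{\left(A \right)} = 2$
$I = - \frac{74}{9}$ ($I = \left(- \frac{4}{9}\right) 23 + 2 = - \frac{92}{9} + 2 = - \frac{74}{9} \approx -8.2222$)
$g = \frac{2008}{87}$ ($g = - \frac{2008}{-87} = \left(-2008\right) \left(- \frac{1}{87}\right) = \frac{2008}{87} \approx 23.08$)
$\frac{I}{g} = - \frac{74}{9 \cdot \frac{2008}{87}} = \left(- \frac{74}{9}\right) \frac{87}{2008} = - \frac{1073}{3012}$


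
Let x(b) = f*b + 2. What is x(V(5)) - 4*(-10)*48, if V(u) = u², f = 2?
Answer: 1972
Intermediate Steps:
x(b) = 2 + 2*b (x(b) = 2*b + 2 = 2 + 2*b)
x(V(5)) - 4*(-10)*48 = (2 + 2*5²) - 4*(-10)*48 = (2 + 2*25) + 40*48 = (2 + 50) + 1920 = 52 + 1920 = 1972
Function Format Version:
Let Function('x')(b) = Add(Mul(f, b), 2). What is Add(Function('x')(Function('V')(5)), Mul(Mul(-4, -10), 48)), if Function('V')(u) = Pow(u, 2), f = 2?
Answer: 1972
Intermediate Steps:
Function('x')(b) = Add(2, Mul(2, b)) (Function('x')(b) = Add(Mul(2, b), 2) = Add(2, Mul(2, b)))
Add(Function('x')(Function('V')(5)), Mul(Mul(-4, -10), 48)) = Add(Add(2, Mul(2, Pow(5, 2))), Mul(Mul(-4, -10), 48)) = Add(Add(2, Mul(2, 25)), Mul(40, 48)) = Add(Add(2, 50), 1920) = Add(52, 1920) = 1972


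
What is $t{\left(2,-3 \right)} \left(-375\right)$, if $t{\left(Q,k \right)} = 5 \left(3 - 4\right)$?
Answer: $1875$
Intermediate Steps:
$t{\left(Q,k \right)} = -5$ ($t{\left(Q,k \right)} = 5 \left(-1\right) = -5$)
$t{\left(2,-3 \right)} \left(-375\right) = \left(-5\right) \left(-375\right) = 1875$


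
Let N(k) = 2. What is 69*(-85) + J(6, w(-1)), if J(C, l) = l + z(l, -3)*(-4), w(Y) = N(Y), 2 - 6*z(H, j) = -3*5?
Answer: -17623/3 ≈ -5874.3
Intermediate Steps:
z(H, j) = 17/6 (z(H, j) = ⅓ - (-1)*5/2 = ⅓ - ⅙*(-15) = ⅓ + 5/2 = 17/6)
w(Y) = 2
J(C, l) = -34/3 + l (J(C, l) = l + (17/6)*(-4) = l - 34/3 = -34/3 + l)
69*(-85) + J(6, w(-1)) = 69*(-85) + (-34/3 + 2) = -5865 - 28/3 = -17623/3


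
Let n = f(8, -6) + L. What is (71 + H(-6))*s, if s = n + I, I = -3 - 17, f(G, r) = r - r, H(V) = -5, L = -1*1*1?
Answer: -1386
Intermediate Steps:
L = -1 (L = -1*1 = -1)
f(G, r) = 0
n = -1 (n = 0 - 1 = -1)
I = -20
s = -21 (s = -1 - 20 = -21)
(71 + H(-6))*s = (71 - 5)*(-21) = 66*(-21) = -1386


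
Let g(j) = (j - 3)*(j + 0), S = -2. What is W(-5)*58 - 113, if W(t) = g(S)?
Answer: 467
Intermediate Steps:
g(j) = j*(-3 + j) (g(j) = (-3 + j)*j = j*(-3 + j))
W(t) = 10 (W(t) = -2*(-3 - 2) = -2*(-5) = 10)
W(-5)*58 - 113 = 10*58 - 113 = 580 - 113 = 467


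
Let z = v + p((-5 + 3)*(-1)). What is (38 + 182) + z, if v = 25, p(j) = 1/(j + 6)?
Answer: 1961/8 ≈ 245.13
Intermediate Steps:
p(j) = 1/(6 + j)
z = 201/8 (z = 25 + 1/(6 + (-5 + 3)*(-1)) = 25 + 1/(6 - 2*(-1)) = 25 + 1/(6 + 2) = 25 + 1/8 = 201/8 ≈ 25.125)
(38 + 182) + z = (38 + 182) + 201/8 = 220 + 201/8 = 1961/8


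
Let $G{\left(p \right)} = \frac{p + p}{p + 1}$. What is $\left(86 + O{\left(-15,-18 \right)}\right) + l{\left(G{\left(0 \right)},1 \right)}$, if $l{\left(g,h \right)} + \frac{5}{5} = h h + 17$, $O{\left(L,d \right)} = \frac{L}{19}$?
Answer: $\frac{1942}{19} \approx 102.21$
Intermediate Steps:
$G{\left(p \right)} = \frac{2 p}{1 + p}$
$O{\left(L,d \right)} = \frac{L}{19}$ ($O{\left(L,d \right)} = L \frac{1}{19} = \frac{L}{19}$)
$l{\left(g,h \right)} = 16 + h^{2}$ ($l{\left(g,h \right)} = -1 + \left(h h + 17\right) = -1 + \left(h^{2} + 17\right) = -1 + \left(17 + h^{2}\right) = 16 + h^{2}$)
$\left(86 + O{\left(-15,-18 \right)}\right) + l{\left(G{\left(0 \right)},1 \right)} = \left(86 + \frac{1}{19} \left(-15\right)\right) + \left(16 + 1^{2}\right) = \left(86 - \frac{15}{19}\right) + \left(16 + 1\right) = \frac{1619}{19} + 17 = \frac{1942}{19}$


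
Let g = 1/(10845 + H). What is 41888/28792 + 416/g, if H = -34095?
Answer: -34809522764/3599 ≈ -9.6720e+6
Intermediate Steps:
g = -1/23250 (g = 1/(10845 - 34095) = 1/(-23250) = -1/23250 ≈ -4.3011e-5)
41888/28792 + 416/g = 41888/28792 + 416/(-1/23250) = 41888*(1/28792) + 416*(-23250) = 5236/3599 - 9672000 = -34809522764/3599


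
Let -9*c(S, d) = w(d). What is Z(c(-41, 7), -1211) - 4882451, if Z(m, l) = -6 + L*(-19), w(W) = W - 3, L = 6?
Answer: -4882571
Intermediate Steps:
w(W) = -3 + W
c(S, d) = 1/3 - d/9 (c(S, d) = -(-3 + d)/9 = 1/3 - d/9)
Z(m, l) = -120 (Z(m, l) = -6 + 6*(-19) = -6 - 114 = -120)
Z(c(-41, 7), -1211) - 4882451 = -120 - 4882451 = -4882571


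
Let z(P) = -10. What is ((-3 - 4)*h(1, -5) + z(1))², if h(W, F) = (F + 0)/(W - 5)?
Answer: 5625/16 ≈ 351.56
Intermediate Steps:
h(W, F) = F/(-5 + W)
((-3 - 4)*h(1, -5) + z(1))² = ((-3 - 4)*(-5/(-5 + 1)) - 10)² = (-(-35)/(-4) - 10)² = (-(-35)*(-1)/4 - 10)² = (-7*5/4 - 10)² = (-35/4 - 10)² = (-75/4)² = 5625/16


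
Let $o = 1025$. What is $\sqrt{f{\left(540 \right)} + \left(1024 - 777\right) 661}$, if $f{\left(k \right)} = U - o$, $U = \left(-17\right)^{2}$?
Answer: $3 \sqrt{18059} \approx 403.15$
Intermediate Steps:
$U = 289$
$f{\left(k \right)} = -736$ ($f{\left(k \right)} = 289 - 1025 = -736$)
$\sqrt{f{\left(540 \right)} + \left(1024 - 777\right) 661} = \sqrt{-736 + \left(1024 - 777\right) 661} = \sqrt{-736 + 247 \cdot 661} = \sqrt{-736 + 163267} = \sqrt{162531} = 3 \sqrt{18059}$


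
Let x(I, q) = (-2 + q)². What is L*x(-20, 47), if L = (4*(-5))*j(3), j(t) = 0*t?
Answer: 0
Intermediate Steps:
j(t) = 0
L = 0 (L = (4*(-5))*0 = -20*0 = 0)
L*x(-20, 47) = 0*(-2 + 47)² = 0*45² = 0*2025 = 0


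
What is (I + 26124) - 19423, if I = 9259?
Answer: 15960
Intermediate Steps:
(I + 26124) - 19423 = (9259 + 26124) - 19423 = 35383 - 19423 = 15960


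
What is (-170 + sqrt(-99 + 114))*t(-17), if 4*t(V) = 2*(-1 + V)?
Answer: 1530 - 9*sqrt(15) ≈ 1495.1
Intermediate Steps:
t(V) = -1/2 + V/2 (t(V) = (2*(-1 + V))/4 = (-2 + 2*V)/4 = -1/2 + V/2)
(-170 + sqrt(-99 + 114))*t(-17) = (-170 + sqrt(-99 + 114))*(-1/2 + (1/2)*(-17)) = (-170 + sqrt(15))*(-1/2 - 17/2) = (-170 + sqrt(15))*(-9) = 1530 - 9*sqrt(15)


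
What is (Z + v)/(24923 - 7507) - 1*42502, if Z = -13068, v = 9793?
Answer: -740218107/17416 ≈ -42502.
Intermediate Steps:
(Z + v)/(24923 - 7507) - 1*42502 = (-13068 + 9793)/(24923 - 7507) - 1*42502 = -3275/17416 - 42502 = -740218107/17416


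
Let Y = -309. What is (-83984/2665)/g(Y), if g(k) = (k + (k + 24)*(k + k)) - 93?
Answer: -5249/29269695 ≈ -0.00017933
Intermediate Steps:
g(k) = -93 + k + 2*k*(24 + k) (g(k) = (k + (24 + k)*(2*k)) - 93 = (k + 2*k*(24 + k)) - 93 = -93 + k + 2*k*(24 + k))
(-83984/2665)/g(Y) = (-83984/2665)/(-93 + 2*(-309)² + 49*(-309)) = (-83984*1/2665)/(-93 + 2*95481 - 15141) = -83984/(2665*(-93 + 190962 - 15141)) = -83984/2665/175728 = -83984/2665*1/175728 = -5249/29269695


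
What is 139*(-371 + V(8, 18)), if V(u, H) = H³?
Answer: 759079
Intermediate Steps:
139*(-371 + V(8, 18)) = 139*(-371 + 18³) = 139*(-371 + 5832) = 139*5461 = 759079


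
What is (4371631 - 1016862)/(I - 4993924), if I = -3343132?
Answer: -3354769/8337056 ≈ -0.40239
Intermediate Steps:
(4371631 - 1016862)/(I - 4993924) = (4371631 - 1016862)/(-3343132 - 4993924) = 3354769/(-8337056) = 3354769*(-1/8337056) = -3354769/8337056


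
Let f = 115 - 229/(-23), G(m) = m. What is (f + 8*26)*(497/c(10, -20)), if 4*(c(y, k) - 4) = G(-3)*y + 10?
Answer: -3806026/23 ≈ -1.6548e+5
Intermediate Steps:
c(y, k) = 13/2 - 3*y/4 (c(y, k) = 4 + (-3*y + 10)/4 = 4 + (10 - 3*y)/4 = 4 + (5/2 - 3*y/4) = 13/2 - 3*y/4)
f = 2874/23 (f = 115 - 229*(-1)/23 = 115 - 1*(-229/23) = 115 + 229/23 = 2874/23 ≈ 124.96)
(f + 8*26)*(497/c(10, -20)) = (2874/23 + 8*26)*(497/(13/2 - 3/4*10)) = (2874/23 + 208)*(497/(13/2 - 15/2)) = 7658*(497/(-1))/23 = 7658*(497*(-1))/23 = (7658/23)*(-497) = -3806026/23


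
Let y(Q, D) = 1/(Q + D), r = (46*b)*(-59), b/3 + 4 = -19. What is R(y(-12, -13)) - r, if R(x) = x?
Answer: -4681651/25 ≈ -1.8727e+5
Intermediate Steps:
b = -69 (b = -12 + 3*(-19) = -12 - 57 = -69)
r = 187266 (r = (46*(-69))*(-59) = -3174*(-59) = 187266)
y(Q, D) = 1/(D + Q)
R(y(-12, -13)) - r = 1/(-13 - 12) - 1*187266 = 1/(-25) - 187266 = -1/25 - 187266 = -4681651/25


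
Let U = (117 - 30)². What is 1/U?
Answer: 1/7569 ≈ 0.00013212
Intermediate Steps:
U = 7569 (U = 87² = 7569)
1/U = 1/7569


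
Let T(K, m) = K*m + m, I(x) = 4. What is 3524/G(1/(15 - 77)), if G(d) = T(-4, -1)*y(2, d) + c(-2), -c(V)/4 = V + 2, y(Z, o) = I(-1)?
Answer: 881/3 ≈ 293.67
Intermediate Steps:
T(K, m) = m + K*m
y(Z, o) = 4
c(V) = -8 - 4*V (c(V) = -4*(V + 2) = -4*(2 + V) = -8 - 4*V)
G(d) = 12 (G(d) = -(1 - 4)*4 + (-8 - 4*(-2)) = -1*(-3)*4 + (-8 + 8) = 3*4 + 0 = 12 + 0 = 12)
3524/G(1/(15 - 77)) = 3524/12 = 3524*(1/12) = 881/3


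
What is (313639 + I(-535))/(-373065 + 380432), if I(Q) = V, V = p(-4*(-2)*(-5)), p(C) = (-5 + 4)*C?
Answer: 313679/7367 ≈ 42.579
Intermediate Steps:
p(C) = -C
V = 40 (V = -(-4*(-2))*(-5) = -8*(-5) = -1*(-40) = 40)
I(Q) = 40
(313639 + I(-535))/(-373065 + 380432) = (313639 + 40)/(-373065 + 380432) = 313679/7367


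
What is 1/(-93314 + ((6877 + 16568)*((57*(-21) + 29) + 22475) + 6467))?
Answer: 1/499455768 ≈ 2.0022e-9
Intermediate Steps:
1/(-93314 + ((6877 + 16568)*((57*(-21) + 29) + 22475) + 6467)) = 1/(-93314 + (23445*((-1197 + 29) + 22475) + 6467)) = 1/(-93314 + (23445*(-1168 + 22475) + 6467)) = 1/(-93314 + (23445*21307 + 6467)) = 1/(-93314 + (499542615 + 6467)) = 1/(-93314 + 499549082) = 1/499455768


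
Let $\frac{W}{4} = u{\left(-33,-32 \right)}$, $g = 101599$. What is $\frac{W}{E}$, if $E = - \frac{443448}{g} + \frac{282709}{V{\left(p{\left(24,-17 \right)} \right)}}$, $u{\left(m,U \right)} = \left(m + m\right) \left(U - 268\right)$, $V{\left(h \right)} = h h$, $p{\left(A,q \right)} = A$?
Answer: $\frac{4634865100800}{28467525643} \approx 162.81$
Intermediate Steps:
$V{\left(h \right)} = h^{2}$
$u{\left(m,U \right)} = 2 m \left(-268 + U\right)$
$W = 79200$ ($W = 4 \cdot 2 \left(-33\right) \left(-268 - 32\right) = 4 \cdot 2 \left(-33\right) \left(-300\right) = 4 \cdot 19800 = 79200$)
$E = \frac{28467525643}{58521024}$ ($E = - \frac{443448}{101599} + \frac{282709}{24^{2}} = \left(-443448\right) \frac{1}{101599} + \frac{282709}{576} = - \frac{443448}{101599} + 282709 \cdot \frac{1}{576} = - \frac{443448}{101599} + \frac{282709}{576} = \frac{28467525643}{58521024} \approx 486.45$)
$\frac{W}{E} = \frac{79200}{\frac{28467525643}{58521024}} = 79200 \cdot \frac{58521024}{28467525643} = \frac{4634865100800}{28467525643}$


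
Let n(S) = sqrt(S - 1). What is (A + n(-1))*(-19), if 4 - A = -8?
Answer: -228 - 19*I*sqrt(2) ≈ -228.0 - 26.87*I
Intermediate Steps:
A = 12 (A = 4 - 1*(-8) = 4 + 8 = 12)
n(S) = sqrt(-1 + S)
(A + n(-1))*(-19) = (12 + sqrt(-1 - 1))*(-19) = (12 + sqrt(-2))*(-19) = (12 + I*sqrt(2))*(-19) = -228 - 19*I*sqrt(2)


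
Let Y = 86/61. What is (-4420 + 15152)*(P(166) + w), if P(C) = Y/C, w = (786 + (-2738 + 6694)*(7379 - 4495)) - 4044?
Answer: 619749371795612/5063 ≈ 1.2241e+11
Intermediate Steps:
Y = 86/61 (Y = 86*(1/61) = 86/61 ≈ 1.4098)
w = 11405846 (w = (786 + 3956*2884) - 4044 = (786 + 11409104) - 4044 = 11409890 - 4044 = 11405846)
P(C) = 86/(61*C)
(-4420 + 15152)*(P(166) + w) = (-4420 + 15152)*((86/61)/166 + 11405846) = 10732*((86/61)*(1/166) + 11405846) = 10732*(43/5063 + 11405846) = 10732*(57747798341/5063) = 619749371795612/5063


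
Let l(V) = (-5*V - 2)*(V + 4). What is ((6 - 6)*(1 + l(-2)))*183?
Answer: 0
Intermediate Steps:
l(V) = (-2 - 5*V)*(4 + V)
((6 - 6)*(1 + l(-2)))*183 = ((6 - 6)*(1 + (-8 - 22*(-2) - 5*(-2)**2)))*183 = (0*(1 + (-8 + 44 - 5*4)))*183 = (0*(1 + (-8 + 44 - 20)))*183 = (0*(1 + 16))*183 = (0*17)*183 = 0*183 = 0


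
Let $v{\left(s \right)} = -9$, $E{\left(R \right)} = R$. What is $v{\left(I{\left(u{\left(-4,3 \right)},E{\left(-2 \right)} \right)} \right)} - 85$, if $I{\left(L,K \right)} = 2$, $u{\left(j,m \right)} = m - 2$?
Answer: $-94$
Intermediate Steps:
$u{\left(j,m \right)} = -2 + m$ ($u{\left(j,m \right)} = m - 2 = -2 + m$)
$v{\left(I{\left(u{\left(-4,3 \right)},E{\left(-2 \right)} \right)} \right)} - 85 = -9 - 85 = -94$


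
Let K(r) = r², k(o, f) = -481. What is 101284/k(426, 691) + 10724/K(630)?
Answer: -1435516477/6818175 ≈ -210.54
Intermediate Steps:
101284/k(426, 691) + 10724/K(630) = 101284/(-481) + 10724/(630²) = 101284*(-1/481) + 10724/396900 = -101284/481 + 10724*(1/396900) = -101284/481 + 383/14175 = -1435516477/6818175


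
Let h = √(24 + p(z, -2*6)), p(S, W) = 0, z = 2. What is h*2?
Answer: 4*√6 ≈ 9.7980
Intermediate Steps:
h = 2*√6 (h = √(24 + 0) = √24 = 2*√6 ≈ 4.8990)
h*2 = (2*√6)*2 = 4*√6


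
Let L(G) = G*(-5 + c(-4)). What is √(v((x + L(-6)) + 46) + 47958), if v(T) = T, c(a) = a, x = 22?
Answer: 4*√3005 ≈ 219.27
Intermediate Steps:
L(G) = -9*G (L(G) = G*(-5 - 4) = G*(-9) = -9*G)
√(v((x + L(-6)) + 46) + 47958) = √(((22 - 9*(-6)) + 46) + 47958) = √(((22 + 54) + 46) + 47958) = √((76 + 46) + 47958) = √(122 + 47958) = √48080 = 4*√3005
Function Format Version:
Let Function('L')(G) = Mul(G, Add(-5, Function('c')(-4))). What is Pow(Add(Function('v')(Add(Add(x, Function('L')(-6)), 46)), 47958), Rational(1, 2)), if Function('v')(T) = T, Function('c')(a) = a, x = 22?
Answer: Mul(4, Pow(3005, Rational(1, 2))) ≈ 219.27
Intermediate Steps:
Function('L')(G) = Mul(-9, G) (Function('L')(G) = Mul(G, Add(-5, -4)) = Mul(G, -9) = Mul(-9, G))
Pow(Add(Function('v')(Add(Add(x, Function('L')(-6)), 46)), 47958), Rational(1, 2)) = Pow(Add(Add(Add(22, Mul(-9, -6)), 46), 47958), Rational(1, 2)) = Pow(Add(Add(Add(22, 54), 46), 47958), Rational(1, 2)) = Pow(Add(Add(76, 46), 47958), Rational(1, 2)) = Pow(Add(122, 47958), Rational(1, 2)) = Pow(48080, Rational(1, 2)) = Mul(4, Pow(3005, Rational(1, 2)))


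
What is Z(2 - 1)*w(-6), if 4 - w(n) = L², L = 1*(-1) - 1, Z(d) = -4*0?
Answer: 0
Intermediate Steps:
Z(d) = 0
L = -2 (L = -1 - 1 = -2)
w(n) = 0 (w(n) = 4 - 1*(-2)² = 4 - 1*4 = 4 - 4 = 0)
Z(2 - 1)*w(-6) = 0*0 = 0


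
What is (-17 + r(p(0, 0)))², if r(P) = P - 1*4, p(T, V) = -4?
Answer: 625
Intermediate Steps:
r(P) = -4 + P (r(P) = P - 4 = -4 + P)
(-17 + r(p(0, 0)))² = (-17 + (-4 - 4))² = (-17 - 8)² = (-25)² = 625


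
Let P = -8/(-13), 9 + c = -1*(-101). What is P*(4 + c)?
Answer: 768/13 ≈ 59.077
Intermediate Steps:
c = 92 (c = -9 - 1*(-101) = -9 + 101 = 92)
P = 8/13 (P = -8*(-1/13) = 8/13 ≈ 0.61539)
P*(4 + c) = 8*(4 + 92)/13 = (8/13)*96 = 768/13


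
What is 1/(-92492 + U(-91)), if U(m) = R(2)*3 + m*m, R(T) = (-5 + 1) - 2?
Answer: -1/84229 ≈ -1.1872e-5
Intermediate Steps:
R(T) = -6 (R(T) = -4 - 2 = -6)
U(m) = -18 + m**2 (U(m) = -6*3 + m*m = -18 + m**2)
1/(-92492 + U(-91)) = 1/(-92492 + (-18 + (-91)**2)) = 1/(-92492 + (-18 + 8281)) = 1/(-92492 + 8263) = 1/(-84229) = -1/84229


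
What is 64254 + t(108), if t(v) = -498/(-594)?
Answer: 6361229/99 ≈ 64255.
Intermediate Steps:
t(v) = 83/99 (t(v) = -498*(-1/594) = 83/99)
64254 + t(108) = 64254 + 83/99 = 6361229/99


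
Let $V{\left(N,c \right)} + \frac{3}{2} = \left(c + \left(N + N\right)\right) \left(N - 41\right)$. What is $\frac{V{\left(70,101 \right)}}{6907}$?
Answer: $\frac{13975}{13814} \approx 1.0117$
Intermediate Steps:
$V{\left(N,c \right)} = - \frac{3}{2} + \left(-41 + N\right) \left(c + 2 N\right)$ ($V{\left(N,c \right)} = - \frac{3}{2} + \left(c + \left(N + N\right)\right) \left(N - 41\right) = - \frac{3}{2} + \left(c + 2 N\right) \left(-41 + N\right) = - \frac{3}{2} + \left(-41 + N\right) \left(c + 2 N\right)$)
$\frac{V{\left(70,101 \right)}}{6907} = \frac{- \frac{3}{2} - 5740 - 4141 + 2 \cdot 70^{2} + 70 \cdot 101}{6907} = \left(- \frac{3}{2} - 5740 - 4141 + 2 \cdot 4900 + 7070\right) \frac{1}{6907} = \left(- \frac{3}{2} - 5740 - 4141 + 9800 + 7070\right) \frac{1}{6907} = \frac{13975}{2} \cdot \frac{1}{6907} = \frac{13975}{13814}$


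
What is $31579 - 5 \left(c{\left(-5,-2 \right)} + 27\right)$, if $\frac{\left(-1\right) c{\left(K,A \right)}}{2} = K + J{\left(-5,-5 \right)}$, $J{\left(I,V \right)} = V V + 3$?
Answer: $31674$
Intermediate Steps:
$J{\left(I,V \right)} = 3 + V^{2}$ ($J{\left(I,V \right)} = V^{2} + 3 = 3 + V^{2}$)
$c{\left(K,A \right)} = -56 - 2 K$ ($c{\left(K,A \right)} = - 2 \left(K + \left(3 + \left(-5\right)^{2}\right)\right) = - 2 \left(K + \left(3 + 25\right)\right) = - 2 \left(K + 28\right) = - 2 \left(28 + K\right) = -56 - 2 K$)
$31579 - 5 \left(c{\left(-5,-2 \right)} + 27\right) = 31579 - 5 \left(\left(-56 - -10\right) + 27\right) = 31579 - 5 \left(\left(-56 + 10\right) + 27\right) = 31579 - 5 \left(-46 + 27\right) = 31579 - 5 \left(-19\right) = 31579 - -95 = 31579 + 95 = 31674$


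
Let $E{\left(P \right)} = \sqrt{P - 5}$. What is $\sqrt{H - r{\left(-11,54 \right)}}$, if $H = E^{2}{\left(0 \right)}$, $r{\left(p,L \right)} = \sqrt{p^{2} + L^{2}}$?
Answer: $\sqrt{-5 - \sqrt{3037}} \approx 7.753 i$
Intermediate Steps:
$r{\left(p,L \right)} = \sqrt{L^{2} + p^{2}}$
$E{\left(P \right)} = \sqrt{-5 + P}$
$H = -5$ ($H = \left(\sqrt{-5 + 0}\right)^{2} = \left(\sqrt{-5}\right)^{2} = \left(i \sqrt{5}\right)^{2} = -5$)
$\sqrt{H - r{\left(-11,54 \right)}} = \sqrt{-5 - \sqrt{54^{2} + \left(-11\right)^{2}}} = \sqrt{-5 - \sqrt{2916 + 121}} = \sqrt{-5 - \sqrt{3037}}$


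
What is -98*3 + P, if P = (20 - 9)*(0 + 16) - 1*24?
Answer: -142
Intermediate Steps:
P = 152 (P = 11*16 - 24 = 176 - 24 = 152)
-98*3 + P = -98*3 + 152 = -294 + 152 = -142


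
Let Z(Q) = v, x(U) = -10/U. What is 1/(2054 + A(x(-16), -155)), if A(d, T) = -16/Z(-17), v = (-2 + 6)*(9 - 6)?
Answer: 3/6158 ≈ 0.00048717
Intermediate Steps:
v = 12 (v = 4*3 = 12)
Z(Q) = 12
A(d, T) = -4/3 (A(d, T) = -16/12 = -16*1/12 = -4/3)
1/(2054 + A(x(-16), -155)) = 1/(2054 - 4/3) = 1/(6158/3) = 3/6158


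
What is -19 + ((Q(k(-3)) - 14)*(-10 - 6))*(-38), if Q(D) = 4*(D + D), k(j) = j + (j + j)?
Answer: -52307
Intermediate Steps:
k(j) = 3*j (k(j) = j + 2*j = 3*j)
Q(D) = 8*D (Q(D) = 4*(2*D) = 8*D)
-19 + ((Q(k(-3)) - 14)*(-10 - 6))*(-38) = -19 + ((8*(3*(-3)) - 14)*(-10 - 6))*(-38) = -19 + ((8*(-9) - 14)*(-16))*(-38) = -19 + ((-72 - 14)*(-16))*(-38) = -19 - 86*(-16)*(-38) = -19 + 1376*(-38) = -19 - 52288 = -52307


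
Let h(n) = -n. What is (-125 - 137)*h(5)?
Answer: 1310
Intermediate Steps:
(-125 - 137)*h(5) = (-125 - 137)*(-1*5) = -262*(-5) = 1310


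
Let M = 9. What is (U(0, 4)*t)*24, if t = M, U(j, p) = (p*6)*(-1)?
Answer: -5184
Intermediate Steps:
U(j, p) = -6*p (U(j, p) = (6*p)*(-1) = -6*p)
t = 9
(U(0, 4)*t)*24 = (-6*4*9)*24 = -24*9*24 = -216*24 = -5184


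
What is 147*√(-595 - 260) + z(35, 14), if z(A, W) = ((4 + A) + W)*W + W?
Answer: 756 + 441*I*√95 ≈ 756.0 + 4298.3*I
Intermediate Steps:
z(A, W) = W + W*(4 + A + W) (z(A, W) = (4 + A + W)*W + W = W*(4 + A + W) + W = W + W*(4 + A + W))
147*√(-595 - 260) + z(35, 14) = 147*√(-595 - 260) + 14*(5 + 35 + 14) = 147*√(-855) + 14*54 = 147*(3*I*√95) + 756 = 441*I*√95 + 756 = 756 + 441*I*√95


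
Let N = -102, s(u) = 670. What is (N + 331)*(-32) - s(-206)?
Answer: -7998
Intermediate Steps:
(N + 331)*(-32) - s(-206) = (-102 + 331)*(-32) - 1*670 = 229*(-32) - 670 = -7328 - 670 = -7998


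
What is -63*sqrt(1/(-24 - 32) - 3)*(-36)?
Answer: 1053*I*sqrt(14) ≈ 3940.0*I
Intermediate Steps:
-63*sqrt(1/(-24 - 32) - 3)*(-36) = -63*sqrt(1/(-56) - 3)*(-36) = -63*sqrt(-1/56 - 3)*(-36) = -117*I*sqrt(14)/4*(-36) = 1053*I*sqrt(14)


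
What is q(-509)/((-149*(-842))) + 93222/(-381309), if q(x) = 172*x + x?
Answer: -15090790763/15946088174 ≈ -0.94636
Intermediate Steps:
q(x) = 173*x
q(-509)/((-149*(-842))) + 93222/(-381309) = (173*(-509))/((-149*(-842))) + 93222/(-381309) = -88057/125458 + 93222*(-1/381309) = -88057*1/125458 - 31074/127103 = -88057/125458 - 31074/127103 = -15090790763/15946088174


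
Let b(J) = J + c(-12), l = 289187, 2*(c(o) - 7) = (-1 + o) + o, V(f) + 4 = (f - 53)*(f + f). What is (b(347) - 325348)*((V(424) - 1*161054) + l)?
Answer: -287784805581/2 ≈ -1.4389e+11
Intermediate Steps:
V(f) = -4 + 2*f*(-53 + f) (V(f) = -4 + (f - 53)*(f + f) = -4 + (-53 + f)*(2*f) = -4 + 2*f*(-53 + f))
c(o) = 13/2 + o (c(o) = 7 + ((-1 + o) + o)/2 = 7 + (-1 + 2*o)/2 = 7 + (-1/2 + o) = 13/2 + o)
b(J) = -11/2 + J (b(J) = J + (13/2 - 12) = J - 11/2 = -11/2 + J)
(b(347) - 325348)*((V(424) - 1*161054) + l) = ((-11/2 + 347) - 325348)*(((-4 - 106*424 + 2*424**2) - 1*161054) + 289187) = (683/2 - 325348)*(((-4 - 44944 + 2*179776) - 161054) + 289187) = -650013*(((-4 - 44944 + 359552) - 161054) + 289187)/2 = -650013*((314604 - 161054) + 289187)/2 = -650013*(153550 + 289187)/2 = -650013/2*442737 = -287784805581/2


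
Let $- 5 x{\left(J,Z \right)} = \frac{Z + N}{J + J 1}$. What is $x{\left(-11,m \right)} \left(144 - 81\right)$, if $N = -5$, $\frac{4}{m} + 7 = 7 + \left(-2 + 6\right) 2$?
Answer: $- \frac{567}{220} \approx -2.5773$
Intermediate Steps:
$m = \frac{1}{2}$ ($m = \frac{4}{-7 + \left(7 + \left(-2 + 6\right) 2\right)} = \frac{4}{-7 + \left(7 + 4 \cdot 2\right)} = \frac{4}{-7 + \left(7 + 8\right)} = \frac{4}{-7 + 15} = \frac{4}{8} = 4 \cdot \frac{1}{8} = \frac{1}{2} \approx 0.5$)
$x{\left(J,Z \right)} = - \frac{-5 + Z}{10 J}$ ($x{\left(J,Z \right)} = - \frac{\left(Z - 5\right) \frac{1}{J + J 1}}{5} = - \frac{\left(-5 + Z\right) \frac{1}{J + J}}{5} = - \frac{\left(-5 + Z\right) \frac{1}{2 J}}{5} = - \frac{\frac{1}{2} \frac{1}{J} \left(-5 + Z\right)}{5} = - \frac{-5 + Z}{10 J}$)
$x{\left(-11,m \right)} \left(144 - 81\right) = \frac{5 - \frac{1}{2}}{10 \left(-11\right)} \left(144 - 81\right) = \frac{1}{10} \left(- \frac{1}{11}\right) \left(5 - \frac{1}{2}\right) 63 = \frac{1}{10} \left(- \frac{1}{11}\right) \frac{9}{2} \cdot 63 = \left(- \frac{9}{220}\right) 63 = - \frac{567}{220}$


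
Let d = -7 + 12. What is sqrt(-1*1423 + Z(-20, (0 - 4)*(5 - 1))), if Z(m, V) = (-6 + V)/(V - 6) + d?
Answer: I*sqrt(1417) ≈ 37.643*I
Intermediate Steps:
d = 5
Z(m, V) = 6 (Z(m, V) = (-6 + V)/(V - 6) + 5 = (-6 + V)/(-6 + V) + 5 = 1 + 5 = 6)
sqrt(-1*1423 + Z(-20, (0 - 4)*(5 - 1))) = sqrt(-1*1423 + 6) = sqrt(-1423 + 6) = sqrt(-1417) = I*sqrt(1417)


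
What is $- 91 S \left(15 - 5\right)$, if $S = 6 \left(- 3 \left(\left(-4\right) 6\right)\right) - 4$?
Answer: $-389480$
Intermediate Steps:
$S = 428$ ($S = 6 \left(\left(-3\right) \left(-24\right)\right) - 4 = 6 \cdot 72 - 4 = 432 - 4 = 428$)
$- 91 S \left(15 - 5\right) = \left(-91\right) 428 \left(15 - 5\right) = \left(-38948\right) 10 = -389480$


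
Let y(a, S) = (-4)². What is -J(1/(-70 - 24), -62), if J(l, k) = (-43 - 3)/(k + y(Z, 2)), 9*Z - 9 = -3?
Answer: -1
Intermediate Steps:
Z = ⅔ (Z = 1 + (⅑)*(-3) = 1 - ⅓ = ⅔ ≈ 0.66667)
y(a, S) = 16
J(l, k) = -46/(16 + k) (J(l, k) = (-43 - 3)/(k + 16) = -46/(16 + k))
-J(1/(-70 - 24), -62) = -(-46)/(16 - 62) = -(-46)/(-46) = -(-46)*(-1)/46 = -1*1 = -1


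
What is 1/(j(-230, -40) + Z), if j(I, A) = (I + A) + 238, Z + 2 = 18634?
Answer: 1/18600 ≈ 5.3763e-5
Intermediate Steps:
Z = 18632 (Z = -2 + 18634 = 18632)
j(I, A) = 238 + A + I (j(I, A) = (A + I) + 238 = 238 + A + I)
1/(j(-230, -40) + Z) = 1/((238 - 40 - 230) + 18632) = 1/(-32 + 18632) = 1/18600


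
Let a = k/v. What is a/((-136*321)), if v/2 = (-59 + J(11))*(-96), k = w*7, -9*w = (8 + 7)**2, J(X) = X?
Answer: 175/402333696 ≈ 4.3496e-7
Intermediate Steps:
w = -25 (w = -(8 + 7)**2/9 = -1/9*15**2 = -1/9*225 = -25)
k = -175 (k = -25*7 = -175)
v = 9216 (v = 2*((-59 + 11)*(-96)) = 2*(-48*(-96)) = 2*4608 = 9216)
a = -175/9216 ≈ -0.018989
a/((-136*321)) = -175/(9216*((-136*321))) = -175/9216/(-43656) = -175/9216*(-1/43656) = 175/402333696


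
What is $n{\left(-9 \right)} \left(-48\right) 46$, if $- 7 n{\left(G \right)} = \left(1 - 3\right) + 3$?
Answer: $\frac{2208}{7} \approx 315.43$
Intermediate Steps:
$n{\left(G \right)} = - \frac{1}{7}$ ($n{\left(G \right)} = - \frac{\left(1 - 3\right) + 3}{7} = - \frac{-2 + 3}{7} = \left(- \frac{1}{7}\right) 1 = - \frac{1}{7}$)
$n{\left(-9 \right)} \left(-48\right) 46 = \left(- \frac{1}{7}\right) \left(-48\right) 46 = \frac{48}{7} \cdot 46 = \frac{2208}{7}$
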